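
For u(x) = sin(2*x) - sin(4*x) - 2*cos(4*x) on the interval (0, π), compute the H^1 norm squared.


||u||_{H^1(0,π)}^2 = 45*π

u'(x) = 8*sin(4*x) + 2*cos(2*x) - 4*cos(4*x).
Expand u² and (u')² and integrate term by term on (0, π), using: for integers n ≥ 1, ∫_0^π sin²(nx) dx = ∫_0^π cos²(nx) dx = π/2; for n ≠ n', ∫_0^π sin(nx)sin(n'x) dx = ∫_0^π cos(nx)cos(n'x) dx = 0; and by product-to-sum, ∫_0^π sin(nx)cos(n'x) dx = ½∫_0^π [sin((n+n')x) + sin((n−n')x)] dx, which is 0 when n+n' is even and 2n/(n²−n'²) when n+n' is odd (it need not vanish on (0, π)).
  u² squared terms: (-1)²·∫sin(4x)² dx = 1·π/2 = π/2;  (-2)²·∫cos(4x)² dx = 4·π/2 = 2*π;  (1)²·∫sin(2x)² dx = 1·π/2 = π/2.
  u² cross terms: 2·(-1)·(-2)·∫sin(4x)·cos(4x) dx = 4·(0) = 0;  2·(-1)·(1)·∫sin(4x)·sin(2x) dx = -2·(0) = 0;  2·(-2)·(1)·∫cos(4x)·sin(2x) dx = -4·(0) = 0.
  So ∫_0^π u² dx = π/2 + 2*π + π/2 + 0 + 0 + 0 = 3*π.
  (u')² squared terms: (-4)²·∫cos(4x)² dx = 16·π/2 = 8*π;  (2)²·∫cos(2x)² dx = 4·π/2 = 2*π;  (8)²·∫sin(4x)² dx = 64·π/2 = 32*π.
  (u')² cross terms: 2·(-4)·(2)·∫cos(4x)·cos(2x) dx = -16·(0) = 0;  2·(-4)·(8)·∫cos(4x)·sin(4x) dx = -64·(0) = 0;  2·(2)·(8)·∫cos(2x)·sin(4x) dx = 32·(0) = 0.
  So ∫_0^π (u')² dx = 8*π + 2*π + 32*π + 0 + 0 + 0 = 42*π.
||u||_{H^1}^2 = (3*π) + (42*π) = 45*π.


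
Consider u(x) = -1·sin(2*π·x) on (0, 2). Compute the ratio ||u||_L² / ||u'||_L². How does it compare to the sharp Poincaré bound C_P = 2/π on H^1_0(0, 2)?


||u||_L² / ||u'||_L² = 1/(2*π) < C_P = 2/π.

u(x) = -1·sin(2*π·x), so u'(x) = -2*π*cos(2*π*x).
Writing u(x) = A·sin(kπx/L) with A = -1 and k = 4, use ∫_0^L sin²(kπx/L) dx = L/2 and ∫_0^L cos²(kπx/L) dx = L/2.
u² = 1·sin²(2*π·x) and (u')² = 4*π^2·cos²(2*π·x), and each of sin², cos² integrates to L/2 = 1 over (0, 2).
∫_0^2 u² dx = 1, so ||u||_L² = 1.
∫_0^2 (u')² dx = 4*π^2, so ||u'||_L² = 2*π.
Ratio ||u||_L² / ||u'||_L² = 1/(2*π).
Sharp Poincaré constant on H^1_0(0, 2) is C_P = L/π = 2/π, achieved by sin(π/2·x).
This is the k = 4 harmonic; the ratio L/(kπ) is strictly less than C_P = L/π, consistent with the sharp inequality ||u||_L² ≤ C_P ||u'||_L².


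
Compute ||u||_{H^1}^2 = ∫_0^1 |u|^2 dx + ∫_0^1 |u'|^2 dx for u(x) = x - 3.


||u||_{H^1}^2 = 22/3

The H^1 norm (squared) on an interval (0, L) is
  ||u||_{H^1}^2 = ∫_0^L u(x)^2 dx + ∫_0^L u'(x)^2 dx.
Compute u'(x) = 1.
Then u(x)^2 = x**2 - 6*x + 9 and u'(x)^2 = 1.
Integrate each monomial from 0 to 1 using ∫_0^1 c·x^n dx = c·1^(n+1)/(n+1):
  ∫_0^1 u(x)^2 dx = ∫_0^1 (x^2 - 6*x + 9) dx. Term by term:
    ∫_0^1 x^2 dx = 1/3;  ∫_0^1 -6*x dx = -3;  ∫_0^1 9 dx = 9.
  Sum: 1/3 − 3 + 9 = 19/3.
  ∫_0^1 u'(x)^2 dx = ∫_0^1 (1) dx. Term by term:
    ∫_0^1 1 dx = 1.
Adding: ||u||_{H^1}^2 = 19/3 + 1 = 22/3.


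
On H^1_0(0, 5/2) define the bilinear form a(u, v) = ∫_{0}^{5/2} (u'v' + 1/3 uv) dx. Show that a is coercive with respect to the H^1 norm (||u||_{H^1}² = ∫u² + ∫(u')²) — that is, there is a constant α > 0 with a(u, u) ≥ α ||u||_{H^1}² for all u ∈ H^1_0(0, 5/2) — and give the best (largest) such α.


α = (25 + 12*π^2)/(3*(25 + 4*π^2))

Coercivity of a(·,·) on H^1_0(0, 5/2) means a(u, u) ≥ α ||u||_{H^1}² for every u ∈ H^1_0.
The interval has length L = 5/2, and Poincaré/coercivity depend only on L. Here a(u, u) = ∫(u')² + (1/3)·∫u².
Here 0 < c = 1/3 < 1. The condition a(u,u) ≥ α||u||_{H^1}² reads (1−α)∫(u')² ≥ (α−c)∫u². Any admissible α is ≤ 1 (rapidly oscillating u have ∫u²/∫(u')² → 0), and α = 1 would force 0 ≥ (1−c)∫u², impossible since c < 1; so 1−α > 0. By the sharp Poincaré inequality on H^1_0 of an interval of length L, ∫(u')² ≥ (π/L)²∫u² with equality for the first sine mode sin(π(x−x₀)/L) (x₀ the left endpoint), so the inequality holds for all u iff (1−α)(π/L)² ≥ α − c, i.e. α ≤ ((π/L)² + c)/((π/L)² + 1) = (1 + c(L/π)²)/(1 + (L/π)²). With (π/L)² = 4*π^2/25 and c = 1/3, the largest admissible constant is α = ((π/L)² + c)/((π/L)² + 1).
Simplifying, α = (25 + 12*π^2)/(3*(25 + 4*π^2)).


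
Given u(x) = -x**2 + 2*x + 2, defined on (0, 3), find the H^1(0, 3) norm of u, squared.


||u||_{H^1}^2 = 138/5

The H^1 norm (squared) on an interval (0, L) is
  ||u||_{H^1}^2 = ∫_0^L u(x)^2 dx + ∫_0^L u'(x)^2 dx.
Compute u'(x) = 2 - 2*x.
Then u(x)^2 = x**4 - 4*x**3 + 8*x + 4 and u'(x)^2 = 4*x**2 - 8*x + 4.
Integrate each monomial from 0 to 3 using ∫_0^3 c·x^n dx = c·3^(n+1)/(n+1):
  ∫_0^3 u(x)^2 dx = ∫_0^3 (x^4 - 4*x^3 + 8*x + 4) dx. Term by term:
    ∫_0^3 x^4 dx = 243/5;  ∫_0^3 -4*x^3 dx = -81;  ∫_0^3 8*x dx = 36;
    ∫_0^3 4 dx = 12.
  Sum: 243/5 − 81 + 36 + 12 = 78/5.
  ∫_0^3 u'(x)^2 dx = ∫_0^3 (4*x^2 - 8*x + 4) dx. Term by term:
    ∫_0^3 4*x^2 dx = 36;  ∫_0^3 -8*x dx = -36;  ∫_0^3 4 dx = 12.
  Sum: 36 − 36 + 12 = 12.
Adding: ||u||_{H^1}^2 = 78/5 + 12 = 138/5.


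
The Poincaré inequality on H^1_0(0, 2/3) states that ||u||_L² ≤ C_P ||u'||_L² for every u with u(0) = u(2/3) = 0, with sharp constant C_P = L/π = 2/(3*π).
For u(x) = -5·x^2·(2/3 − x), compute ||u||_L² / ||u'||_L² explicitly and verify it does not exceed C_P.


||u||_L² / ||u'||_L² = sqrt(14)/21 < C_P = 2/(3*π).

u(x) = -5·x^2·(2/3 − x), so u'(x) = 5*x*(9*x - 4)/3.
u(x) = -5·x^2·(2/3 − x) vanishes at x = 0 and x = 2/3, so u ∈ H^1_0(0, 2/3). Differentiate via the product rule and integrate the resulting polynomials term by term.
  ∫_0^2/3 u² dx = ∫_0^2/3 (25*x^6 - 100*x^5/3 + 100*x^4/9) dx. Term by term:
    ∫_0^2/3 25*x^6 dx = 3200/15309;  ∫_0^2/3 -100*x^5/3 dx = -3200/6561;  ∫_0^2/3 100*x^4/9 dx = 640/2187.
  Sum: 3200/15309 − 3200/6561 + 640/2187 = 640/45927.
  ∫_0^2/3 (u')² dx = ∫_0^2/3 (225*x^4 - 200*x^3 + 400*x^2/9) dx. Term by term:
    ∫_0^2/3 225*x^4 dx = 160/27;  ∫_0^2/3 -200*x^3 dx = -800/81;  ∫_0^2/3 400*x^2/9 dx = 3200/729.
  Sum: 160/27 − 800/81 + 3200/729 = 320/729.
∫_0^2/3 u² dx = 640/45927, so ||u||_L² = 8*sqrt(70)/567.
∫_0^2/3 (u')² dx = 320/729, so ||u'||_L² = 8*sqrt(5)/27.
Ratio ||u||_L² / ||u'||_L² = sqrt(14)/21.
Sharp Poincaré constant on H^1_0(0, 2/3) is C_P = L/π = 2/(3*π), achieved by sin(3*π/2·x).
A polynomial bump cannot attain the sharp Poincaré constant (only the first sine eigenfunction does), so the ratio is strictly less than C_P, consistent with ||u||_L² ≤ C_P ||u'||_L².


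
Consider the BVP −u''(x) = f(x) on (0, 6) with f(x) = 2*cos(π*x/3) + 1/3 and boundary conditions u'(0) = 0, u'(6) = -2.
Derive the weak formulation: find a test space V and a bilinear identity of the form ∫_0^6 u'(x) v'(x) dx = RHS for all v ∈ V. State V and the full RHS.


V = H^1(0, 6) (v unrestricted at boundary; u is determined up to an additive constant); weak form: ∫_0^6 u'v' dx = ∫_0^6 (2*cos(π*x/3) + 1/3) v dx − 2·v(6) for all v ∈ V.

Multiply both sides by a test function v and integrate from 0 to 6:
  ∫_0^6 −u''(x) v(x) dx = ∫_0^6 f(x) v(x) dx.
Integrate the LHS by parts once:
  ∫_0^6 −u'' v dx = −[u'(x) v(x)]_0^6 + ∫_0^6 u'(x) v'(x) dx.
Thus ∫_0^6 u'(x) v'(x) dx = ∫_0^6 f(x) v(x) dx + [u'(x) v(x)]_0^6.
Choose V so that boundary terms are either known or forced to vanish.
u has inhomogeneous Neumann u'(0) = 0, u'(6) = -2. [u' v]_0^6 = (-2)·v(6) − (0)·v(0) = − 2·v(6). Take V = H^1(0, 6); boundary term becomes part of RHS.
Weak formulation: find u (satisfying any essential BC) such that ∫_0^6 u'(x) v'(x) dx = ∫_0^6 f v dx − 2·v(6) for all v ∈ V (Neumann data are natural BCs: they enter the RHS as boundary terms).
Substituting f(x) = 2*cos(π*x/3) + 1/3, the right-hand side is ∫_0^6 (2*cos(π*x/3) + 1/3) v dx − 2·v(6).
Compatibility check (pure Neumann): taking v ≡ 1 ∈ V gives 0 = ∫_0^6 f dx + (-2) − (0), i.e. ∫_0^6 f dx must equal u'(0) − u'(6) = 2. Indeed ∫_0^6 (2*cos(π*x/3) + 1/3) dx = 2, so the data are compatible. The solution is then unique only up to an additive constant (fix it e.g. by requiring ∫_0^6 u dx = 0).


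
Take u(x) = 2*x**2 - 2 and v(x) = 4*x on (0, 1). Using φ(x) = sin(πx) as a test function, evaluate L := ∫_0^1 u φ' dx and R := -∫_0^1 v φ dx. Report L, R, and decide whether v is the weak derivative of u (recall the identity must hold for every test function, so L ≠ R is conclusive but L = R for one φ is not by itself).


LHS = -4/π, RHS = -4/π. Yes, v = u' weakly.

u(x) = 2*x**2 - 2, classical derivative u'(x) = 4*x.
φ(x) = sin(πx), so φ'(x) = π*cos(π*x).
Note φ(0) = φ(1) = 0, so the boundary term u·φ vanishes.
LHS = ∫_0^1 u(x) φ'(x) dx = ∫_0^1 (2*π*x^2*cos(π*x) - 2*π*cos(π*x)) dx. Term by term:
  ∫_0^1 -2*π*cos(π*x) dx = 0;  ∫_0^1 2*π*x^2*cos(π*x) dx = -4/π.
Sum: 0 − 4/π = -4/π.
So LHS = -4/π.
∫_0^1 v(x) φ(x) dx = ∫_0^1 (4*x*sin(π*x)) dx. Term by term:
  ∫_0^1 4*x*sin(π*x) dx = 4/π.
So RHS = -∫_0^1 v(x) φ(x) dx = -4/π.
LHS = RHS, so the identity holds for this test φ.
Moreover u is smooth here and v(x) = u'(x) = 4*x pointwise, so the identity holds for every test function. Hence v is the weak derivative of u.


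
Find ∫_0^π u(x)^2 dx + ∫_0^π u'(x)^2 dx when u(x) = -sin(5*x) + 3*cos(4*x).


||u||_{H^1(0,π)}^2 = -340/3 + 179*π/2

u'(x) = -12*sin(4*x) - 5*cos(5*x).
Expand u² and (u')² and integrate term by term on (0, π), using: for integers n ≥ 1, ∫_0^π sin²(nx) dx = ∫_0^π cos²(nx) dx = π/2; for n ≠ n', ∫_0^π sin(nx)sin(n'x) dx = ∫_0^π cos(nx)cos(n'x) dx = 0; and by product-to-sum, ∫_0^π sin(nx)cos(n'x) dx = ½∫_0^π [sin((n+n')x) + sin((n−n')x)] dx, which is 0 when n+n' is even and 2n/(n²−n'²) when n+n' is odd (it need not vanish on (0, π)).
  u² squared terms: (-1)²·∫sin(5x)² dx = 1·π/2 = π/2;  (3)²·∫cos(4x)² dx = 9·π/2 = 9*π/2.
  u² cross terms: 2·(-1)·(3)·∫sin(5x)·cos(4x) dx = -6·(10/9) = -20/3.
  So ∫_0^π u² dx = π/2 + 9*π/2 − 20/3 = -20/3 + 5*π.
  (u')² squared terms: (-12)²·∫sin(4x)² dx = 144·π/2 = 72*π;  (-5)²·∫cos(5x)² dx = 25·π/2 = 25*π/2.
  (u')² cross terms: 2·(-12)·(-5)·∫sin(4x)·cos(5x) dx = 120·(-8/9) = -320/3.
  So ∫_0^π (u')² dx = 72*π + 25*π/2 − 320/3 = -320/3 + 169*π/2.
||u||_{H^1}^2 = (-20/3 + 5*π) + (-320/3 + 169*π/2) = -340/3 + 179*π/2.


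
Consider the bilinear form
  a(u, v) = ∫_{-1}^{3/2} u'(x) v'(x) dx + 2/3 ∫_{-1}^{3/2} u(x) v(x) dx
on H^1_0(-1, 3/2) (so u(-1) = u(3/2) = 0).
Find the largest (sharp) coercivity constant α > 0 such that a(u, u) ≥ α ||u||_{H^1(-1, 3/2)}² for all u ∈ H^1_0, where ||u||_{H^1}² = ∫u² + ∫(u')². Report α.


α = 2*(25 + 6*π^2)/(3*(25 + 4*π^2))

Coercivity of a(·,·) on H^1_0(-1, 3/2) means a(u, u) ≥ α ||u||_{H^1}² for every u ∈ H^1_0.
The interval has length L = 5/2, and Poincaré/coercivity depend only on L. Here a(u, u) = ∫(u')² + (2/3)·∫u².
Here 0 < c = 2/3 < 1. The condition a(u,u) ≥ α||u||_{H^1}² reads (1−α)∫(u')² ≥ (α−c)∫u². Any admissible α is ≤ 1 (rapidly oscillating u have ∫u²/∫(u')² → 0), and α = 1 would force 0 ≥ (1−c)∫u², impossible since c < 1; so 1−α > 0. By the sharp Poincaré inequality on H^1_0 of an interval of length L, ∫(u')² ≥ (π/L)²∫u² with equality for the first sine mode sin(π(x−x₀)/L) (x₀ the left endpoint), so the inequality holds for all u iff (1−α)(π/L)² ≥ α − c, i.e. α ≤ ((π/L)² + c)/((π/L)² + 1) = (1 + c(L/π)²)/(1 + (L/π)²). With (π/L)² = 4*π^2/25 and c = 2/3, the largest admissible constant is α = ((π/L)² + c)/((π/L)² + 1).
Simplifying, α = 2*(25 + 6*π^2)/(3*(25 + 4*π^2)).


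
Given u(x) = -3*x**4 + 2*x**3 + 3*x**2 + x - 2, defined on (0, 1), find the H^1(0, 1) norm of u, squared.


||u||_{H^1}^2 = 1187/105

The H^1 norm (squared) on an interval (0, L) is
  ||u||_{H^1}^2 = ∫_0^L u(x)^2 dx + ∫_0^L u'(x)^2 dx.
Compute u'(x) = -12*x**3 + 6*x**2 + 6*x + 1.
Then u(x)^2 = 9*x**8 - 12*x**7 - 14*x**6 + 6*x**5 + 25*x**4 - 2*x**3 - 11*x**2 - 4*x + 4 and u'(x)^2 = 144*x**6 - 144*x**5 - 108*x**4 + 48*x**3 + 48*x**2 + 12*x + 1.
Integrate each monomial from 0 to 1 using ∫_0^1 c·x^n dx = c·1^(n+1)/(n+1):
  ∫_0^1 u(x)^2 dx = ∫_0^1 (9*x^8 - 12*x^7 - 14*x^6 + 6*x^5 + 25*x^4 - 2*x^3 - 11*x^2 - 4*x + 4) dx. Term by term:
    ∫_0^1 9*x^8 dx = 1;  ∫_0^1 -12*x^7 dx = -3/2;  ∫_0^1 -14*x^6 dx = -2;
    ∫_0^1 6*x^5 dx = 1;  ∫_0^1 25*x^4 dx = 5;  ∫_0^1 -2*x^3 dx = -1/2;
    ∫_0^1 -11*x^2 dx = -11/3;  ∫_0^1 -4*x dx = -2;  ∫_0^1 4 dx = 4.
  Sum: 1 − 3/2 − 2 + 1 + 5 − 1/2 − 11/3 − 2 + 4 = 4/3.
  ∫_0^1 u'(x)^2 dx = ∫_0^1 (144*x^6 - 144*x^5 - 108*x^4 + 48*x^3 + 48*x^2 + 12*x + 1) dx. Term by term:
    ∫_0^1 144*x^6 dx = 144/7;  ∫_0^1 -144*x^5 dx = -24;  ∫_0^1 -108*x^4 dx = -108/5;
    ∫_0^1 48*x^3 dx = 12;  ∫_0^1 48*x^2 dx = 16;  ∫_0^1 12*x dx = 6;
    ∫_0^1 1 dx = 1.
  Sum: 144/7 − 24 − 108/5 + 12 + 16 + 6 + 1 = 349/35.
Adding: ||u||_{H^1}^2 = 4/3 + 349/35 = 1187/105.


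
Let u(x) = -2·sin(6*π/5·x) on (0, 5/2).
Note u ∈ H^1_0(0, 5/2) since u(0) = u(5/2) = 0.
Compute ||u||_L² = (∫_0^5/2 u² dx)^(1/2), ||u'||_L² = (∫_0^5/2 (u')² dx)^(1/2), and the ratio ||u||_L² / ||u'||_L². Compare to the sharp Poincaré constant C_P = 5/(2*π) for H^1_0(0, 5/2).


||u||_L² / ||u'||_L² = 5/(6*π) < C_P = 5/(2*π).

u(x) = -2·sin(6*π/5·x), so u'(x) = -12*π*cos(6*π*x/5)/5.
Writing u(x) = A·sin(kπx/L) with A = -2 and k = 3, use ∫_0^L sin²(kπx/L) dx = L/2 and ∫_0^L cos²(kπx/L) dx = L/2.
u² = 4·sin²(6*π/5·x) and (u')² = 144*π^2/25·cos²(6*π/5·x), and each of sin², cos² integrates to L/2 = 5/4 over (0, 5/2).
∫_0^5/2 u² dx = 5, so ||u||_L² = sqrt(5).
∫_0^5/2 (u')² dx = 36*π^2/5, so ||u'||_L² = 6*sqrt(5)*π/5.
Ratio ||u||_L² / ||u'||_L² = 5/(6*π).
Sharp Poincaré constant on H^1_0(0, 5/2) is C_P = L/π = 5/(2*π), achieved by sin(2*π/5·x).
This is the k = 3 harmonic; the ratio L/(kπ) is strictly less than C_P = L/π, consistent with the sharp inequality ||u||_L² ≤ C_P ||u'||_L².


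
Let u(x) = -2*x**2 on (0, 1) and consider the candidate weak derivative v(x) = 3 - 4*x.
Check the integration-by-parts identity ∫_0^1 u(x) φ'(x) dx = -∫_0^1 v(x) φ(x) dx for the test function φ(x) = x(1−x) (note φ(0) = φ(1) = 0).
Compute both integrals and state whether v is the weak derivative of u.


LHS = 1/3, RHS = -1/6. No, v is not the weak derivative of u.

u(x) = -2*x**2, classical derivative u'(x) = -4*x.
φ(x) = x(1−x), so φ'(x) = 1 - 2*x.
Note φ(0) = φ(1) = 0, so the boundary term u·φ vanishes.
LHS = ∫_0^1 u(x) φ'(x) dx = ∫_0^1 (4*x^3 - 2*x^2) dx. Term by term:
  ∫_0^1 4*x^3 dx = 1;  ∫_0^1 -2*x^2 dx = -2/3.
Sum: 1 − 2/3 = 1/3.
So LHS = 1/3.
∫_0^1 v(x) φ(x) dx = ∫_0^1 (4*x^3 - 7*x^2 + 3*x) dx. Term by term:
  ∫_0^1 4*x^3 dx = 1;  ∫_0^1 -7*x^2 dx = -7/3;  ∫_0^1 3*x dx = 3/2.
Sum: 1 − 7/3 + 3/2 = 1/6.
So RHS = -∫_0^1 v(x) φ(x) dx = -1/6.
LHS − RHS = 1/2 ≠ 0, so the identity fails.
(For a valid weak derivative the identity must hold for EVERY test function, in particular this one. The failure shows v is NOT the weak derivative of u.)
Correct weak derivative would be u'(x) = -4*x.


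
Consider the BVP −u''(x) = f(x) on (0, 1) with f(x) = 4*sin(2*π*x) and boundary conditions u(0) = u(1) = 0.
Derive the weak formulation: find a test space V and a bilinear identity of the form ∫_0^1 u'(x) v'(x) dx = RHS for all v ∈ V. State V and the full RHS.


V = H^1_0(0, 1) (so v(0) = v(1) = 0); weak form: ∫_0^1 u'v' dx = ∫_0^1 (4*sin(2*π*x)) v dx for all v ∈ V.

Multiply both sides by a test function v and integrate from 0 to 1:
  ∫_0^1 −u''(x) v(x) dx = ∫_0^1 f(x) v(x) dx.
Integrate the LHS by parts once:
  ∫_0^1 −u'' v dx = −[u'(x) v(x)]_0^1 + ∫_0^1 u'(x) v'(x) dx.
Thus ∫_0^1 u'(x) v'(x) dx = ∫_0^1 f(x) v(x) dx + [u'(x) v(x)]_0^1.
Choose V so that boundary terms are either known or forced to vanish.
u is Dirichlet: u(0) = u(1) = 0. Let V = H^1_0(0, 1); then v(0) = v(1) = 0, and [u' v]_0^1 = 0.
Weak formulation: find u (satisfying any essential BC) such that ∫_0^1 u'(x) v'(x) dx = ∫_0^1 f v dx for all v ∈ V.
Substituting f(x) = 4*sin(2*π*x), the right-hand side is ∫_0^1 (4*sin(2*π*x)) v dx.


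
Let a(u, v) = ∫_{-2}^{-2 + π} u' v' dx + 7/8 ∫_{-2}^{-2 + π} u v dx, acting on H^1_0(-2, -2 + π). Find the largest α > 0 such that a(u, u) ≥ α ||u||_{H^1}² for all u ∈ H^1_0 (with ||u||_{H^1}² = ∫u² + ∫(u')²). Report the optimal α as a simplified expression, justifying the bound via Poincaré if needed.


α = 15/16

Coercivity of a(·,·) on H^1_0(-2, -2 + π) means a(u, u) ≥ α ||u||_{H^1}² for every u ∈ H^1_0.
The interval has length L = π, and Poincaré/coercivity depend only on L. Here a(u, u) = ∫(u')² + (7/8)·∫u².
Here 0 < c = 7/8 < 1. The condition a(u,u) ≥ α||u||_{H^1}² reads (1−α)∫(u')² ≥ (α−c)∫u². Any admissible α is ≤ 1 (rapidly oscillating u have ∫u²/∫(u')² → 0), and α = 1 would force 0 ≥ (1−c)∫u², impossible since c < 1; so 1−α > 0. By the sharp Poincaré inequality on H^1_0 of an interval of length L, ∫(u')² ≥ (π/L)²∫u² with equality for the first sine mode sin(π(x−x₀)/L) (x₀ the left endpoint), so the inequality holds for all u iff (1−α)(π/L)² ≥ α − c, i.e. α ≤ ((π/L)² + c)/((π/L)² + 1) = (1 + c(L/π)²)/(1 + (L/π)²). With (π/L)² = 1 and c = 7/8, the largest admissible constant is α = ((π/L)² + c)/((π/L)² + 1).
Simplifying, α = 15/16.


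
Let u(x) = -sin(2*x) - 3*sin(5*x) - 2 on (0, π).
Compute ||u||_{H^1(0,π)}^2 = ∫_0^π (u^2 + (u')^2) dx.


||u||_{H^1(0,π)}^2 = 24/5 + 247*π/2

u'(x) = -2*cos(2*x) - 15*cos(5*x).
Expand u² and (u')² and integrate term by term on (0, π), using: for integers n ≥ 1, ∫_0^π sin²(nx) dx = ∫_0^π cos²(nx) dx = π/2; for n ≠ n', ∫_0^π sin(nx)sin(n'x) dx = ∫_0^π cos(nx)cos(n'x) dx = 0; and by product-to-sum, ∫_0^π sin(nx)cos(n'x) dx = ½∫_0^π [sin((n+n')x) + sin((n−n')x)] dx, which is 0 when n+n' is even and 2n/(n²−n'²) when n+n' is odd (it need not vanish on (0, π)). For the constant mode: ∫_0^π 1 dx = π, ∫_0^π cos(nx) dx = 0, ∫_0^π sin(nx) dx = (1−(−1)^n)/n.
  u² squared terms: (-2)²·∫1 dx = 4·π = 4*π;  (-1)²·∫sin(2x)² dx = 1·π/2 = π/2;  (-3)²·∫sin(5x)² dx = 9·π/2 = 9*π/2.
  u² cross terms: 2·(-2)·(-1)·∫1·sin(2x) dx = 4·(0) = 0;  2·(-2)·(-3)·∫1·sin(5x) dx = 12·(2/5) = 24/5;  2·(-1)·(-3)·∫sin(2x)·sin(5x) dx = 6·(0) = 0.
  So ∫_0^π u² dx = 4*π + π/2 + 9*π/2 + 0 + 24/5 + 0 = 24/5 + 9*π.
  (u')² squared terms: (-15)²·∫cos(5x)² dx = 225·π/2 = 225*π/2;  (-2)²·∫cos(2x)² dx = 4·π/2 = 2*π.
  (u')² cross terms: 2·(-15)·(-2)·∫cos(5x)·cos(2x) dx = 60·(0) = 0.
  So ∫_0^π (u')² dx = 225*π/2 + 2*π + 0 = 229*π/2.
||u||_{H^1}^2 = (24/5 + 9*π) + (229*π/2) = 24/5 + 247*π/2.


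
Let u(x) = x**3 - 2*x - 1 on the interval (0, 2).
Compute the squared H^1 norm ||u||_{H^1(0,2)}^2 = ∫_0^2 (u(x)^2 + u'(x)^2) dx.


||u||_{H^1}^2 = 818/21

The H^1 norm (squared) on an interval (0, L) is
  ||u||_{H^1}^2 = ∫_0^L u(x)^2 dx + ∫_0^L u'(x)^2 dx.
Compute u'(x) = 3*x**2 - 2.
Then u(x)^2 = x**6 - 4*x**4 - 2*x**3 + 4*x**2 + 4*x + 1 and u'(x)^2 = 9*x**4 - 12*x**2 + 4.
Integrate each monomial from 0 to 2 using ∫_0^2 c·x^n dx = c·2^(n+1)/(n+1):
  ∫_0^2 u(x)^2 dx = ∫_0^2 (x^6 - 4*x^4 - 2*x^3 + 4*x^2 + 4*x + 1) dx. Term by term:
    ∫_0^2 x^6 dx = 128/7;  ∫_0^2 -4*x^4 dx = -128/5;  ∫_0^2 -2*x^3 dx = -8;
    ∫_0^2 4*x^2 dx = 32/3;  ∫_0^2 4*x dx = 8;  ∫_0^2 1 dx = 2.
  Sum: 128/7 − 128/5 − 8 + 32/3 + 8 + 2 = 562/105.
  ∫_0^2 u'(x)^2 dx = ∫_0^2 (9*x^4 - 12*x^2 + 4) dx. Term by term:
    ∫_0^2 9*x^4 dx = 288/5;  ∫_0^2 -12*x^2 dx = -32;  ∫_0^2 4 dx = 8.
  Sum: 288/5 − 32 + 8 = 168/5.
Adding: ||u||_{H^1}^2 = 562/105 + 168/5 = 818/21.


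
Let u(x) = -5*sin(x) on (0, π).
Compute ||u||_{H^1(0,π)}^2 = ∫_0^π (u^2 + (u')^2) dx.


||u||_{H^1(0,π)}^2 = 25*π

u'(x) = -5*cos(x).
Expand u² and (u')² and integrate term by term on (0, π), using: for integers n ≥ 1, ∫_0^π sin²(nx) dx = ∫_0^π cos²(nx) dx = π/2; for n ≠ n', ∫_0^π sin(nx)sin(n'x) dx = ∫_0^π cos(nx)cos(n'x) dx = 0; and by product-to-sum, ∫_0^π sin(nx)cos(n'x) dx = ½∫_0^π [sin((n+n')x) + sin((n−n')x)] dx, which is 0 when n+n' is even and 2n/(n²−n'²) when n+n' is odd (it need not vanish on (0, π)).
  u² squared terms: (-5)²·∫sin(x)² dx = 25·π/2 = 25*π/2.
  So ∫_0^π u² dx = 25*π/2.
  (u')² squared terms: (-5)²·∫cos(x)² dx = 25·π/2 = 25*π/2.
  So ∫_0^π (u')² dx = 25*π/2.
||u||_{H^1}^2 = (25*π/2) + (25*π/2) = 25*π.


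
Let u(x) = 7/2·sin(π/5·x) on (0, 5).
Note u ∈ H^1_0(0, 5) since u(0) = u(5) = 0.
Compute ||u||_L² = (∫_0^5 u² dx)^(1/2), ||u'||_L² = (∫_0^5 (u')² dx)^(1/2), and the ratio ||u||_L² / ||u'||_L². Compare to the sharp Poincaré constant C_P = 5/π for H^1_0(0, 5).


||u||_L² / ||u'||_L² = 5/π = C_P.

u(x) = 7/2·sin(π/5·x), so u'(x) = 7*π*cos(π*x/5)/10.
Writing u(x) = A·sin(kπx/L) with A = 7/2 and k = 1, use ∫_0^L sin²(kπx/L) dx = L/2 and ∫_0^L cos²(kπx/L) dx = L/2.
u² = 49/4·sin²(π/5·x) and (u')² = 49*π^2/100·cos²(π/5·x), and each of sin², cos² integrates to L/2 = 5/2 over (0, 5).
∫_0^5 u² dx = 245/8, so ||u||_L² = 7*sqrt(10)/4.
∫_0^5 (u')² dx = 49*π^2/40, so ||u'||_L² = 7*sqrt(10)*π/20.
Ratio ||u||_L² / ||u'||_L² = 5/π.
Sharp Poincaré constant on H^1_0(0, 5) is C_P = L/π = 5/π, achieved by sin(π/5·x).
This is the k = 1 eigenfunction (up to amplitude), so the ratio equals the sharp Poincaré constant exactly.


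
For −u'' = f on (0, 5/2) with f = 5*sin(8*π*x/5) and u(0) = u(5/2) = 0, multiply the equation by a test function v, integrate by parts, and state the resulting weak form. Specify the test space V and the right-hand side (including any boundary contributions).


V = H^1_0(0, 5/2) (so v(0) = v(5/2) = 0); weak form: ∫_0^5/2 u'v' dx = ∫_0^5/2 (5*sin(8*π*x/5)) v dx for all v ∈ V.

Multiply both sides by a test function v and integrate from 0 to 5/2:
  ∫_0^5/2 −u''(x) v(x) dx = ∫_0^5/2 f(x) v(x) dx.
Integrate the LHS by parts once:
  ∫_0^5/2 −u'' v dx = −[u'(x) v(x)]_0^5/2 + ∫_0^5/2 u'(x) v'(x) dx.
Thus ∫_0^5/2 u'(x) v'(x) dx = ∫_0^5/2 f(x) v(x) dx + [u'(x) v(x)]_0^5/2.
Choose V so that boundary terms are either known or forced to vanish.
u is Dirichlet: u(0) = u(5/2) = 0. Let V = H^1_0(0, 5/2); then v(0) = v(5/2) = 0, and [u' v]_0^5/2 = 0.
Weak formulation: find u (satisfying any essential BC) such that ∫_0^5/2 u'(x) v'(x) dx = ∫_0^5/2 f v dx for all v ∈ V.
Substituting f(x) = 5*sin(8*π*x/5), the right-hand side is ∫_0^5/2 (5*sin(8*π*x/5)) v dx.


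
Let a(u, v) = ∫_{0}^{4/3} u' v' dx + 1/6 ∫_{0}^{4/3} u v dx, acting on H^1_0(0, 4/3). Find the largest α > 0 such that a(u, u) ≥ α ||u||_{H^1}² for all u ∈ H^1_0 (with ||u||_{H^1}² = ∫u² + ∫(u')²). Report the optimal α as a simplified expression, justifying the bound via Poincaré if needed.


α = (8 + 27*π^2)/(3*(16 + 9*π^2))

Coercivity of a(·,·) on H^1_0(0, 4/3) means a(u, u) ≥ α ||u||_{H^1}² for every u ∈ H^1_0.
The interval has length L = 4/3, and Poincaré/coercivity depend only on L. Here a(u, u) = ∫(u')² + (1/6)·∫u².
Here 0 < c = 1/6 < 1. The condition a(u,u) ≥ α||u||_{H^1}² reads (1−α)∫(u')² ≥ (α−c)∫u². Any admissible α is ≤ 1 (rapidly oscillating u have ∫u²/∫(u')² → 0), and α = 1 would force 0 ≥ (1−c)∫u², impossible since c < 1; so 1−α > 0. By the sharp Poincaré inequality on H^1_0 of an interval of length L, ∫(u')² ≥ (π/L)²∫u² with equality for the first sine mode sin(π(x−x₀)/L) (x₀ the left endpoint), so the inequality holds for all u iff (1−α)(π/L)² ≥ α − c, i.e. α ≤ ((π/L)² + c)/((π/L)² + 1) = (1 + c(L/π)²)/(1 + (L/π)²). With (π/L)² = 9*π^2/16 and c = 1/6, the largest admissible constant is α = ((π/L)² + c)/((π/L)² + 1).
Simplifying, α = (8 + 27*π^2)/(3*(16 + 9*π^2)).


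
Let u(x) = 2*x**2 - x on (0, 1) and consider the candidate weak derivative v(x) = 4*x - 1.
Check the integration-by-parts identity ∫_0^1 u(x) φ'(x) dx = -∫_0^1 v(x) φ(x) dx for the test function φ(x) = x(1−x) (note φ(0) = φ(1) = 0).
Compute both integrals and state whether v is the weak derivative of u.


LHS = -1/6, RHS = -1/6. Yes, v = u' weakly.

u(x) = 2*x**2 - x, classical derivative u'(x) = 4*x - 1.
φ(x) = x(1−x), so φ'(x) = 1 - 2*x.
Note φ(0) = φ(1) = 0, so the boundary term u·φ vanishes.
LHS = ∫_0^1 u(x) φ'(x) dx = ∫_0^1 (-4*x^3 + 4*x^2 - x) dx. Term by term:
  ∫_0^1 -4*x^3 dx = -1;  ∫_0^1 4*x^2 dx = 4/3;  ∫_0^1 -x dx = -1/2.
Sum: -1 + 4/3 − 1/2 = -1/6.
So LHS = -1/6.
∫_0^1 v(x) φ(x) dx = ∫_0^1 (-4*x^3 + 5*x^2 - x) dx. Term by term:
  ∫_0^1 -4*x^3 dx = -1;  ∫_0^1 5*x^2 dx = 5/3;  ∫_0^1 -x dx = -1/2.
Sum: -1 + 5/3 − 1/2 = 1/6.
So RHS = -∫_0^1 v(x) φ(x) dx = -1/6.
LHS = RHS, so the identity holds for this test φ.
Moreover u is smooth here and v(x) = u'(x) = 4*x - 1 pointwise, so the identity holds for every test function. Hence v is the weak derivative of u.


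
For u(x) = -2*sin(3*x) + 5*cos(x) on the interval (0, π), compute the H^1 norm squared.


||u||_{H^1(0,π)}^2 = 45*π

u'(x) = -5*sin(x) - 6*cos(3*x).
Expand u² and (u')² and integrate term by term on (0, π), using: for integers n ≥ 1, ∫_0^π sin²(nx) dx = ∫_0^π cos²(nx) dx = π/2; for n ≠ n', ∫_0^π sin(nx)sin(n'x) dx = ∫_0^π cos(nx)cos(n'x) dx = 0; and by product-to-sum, ∫_0^π sin(nx)cos(n'x) dx = ½∫_0^π [sin((n+n')x) + sin((n−n')x)] dx, which is 0 when n+n' is even and 2n/(n²−n'²) when n+n' is odd (it need not vanish on (0, π)).
  u² squared terms: (-2)²·∫sin(3x)² dx = 4·π/2 = 2*π;  (5)²·∫cos(x)² dx = 25·π/2 = 25*π/2.
  u² cross terms: 2·(-2)·(5)·∫sin(3x)·cos(x) dx = -20·(0) = 0.
  So ∫_0^π u² dx = 2*π + 25*π/2 + 0 = 29*π/2.
  (u')² squared terms: (-6)²·∫cos(3x)² dx = 36·π/2 = 18*π;  (-5)²·∫sin(x)² dx = 25·π/2 = 25*π/2.
  (u')² cross terms: 2·(-6)·(-5)·∫cos(3x)·sin(x) dx = 60·(0) = 0.
  So ∫_0^π (u')² dx = 18*π + 25*π/2 + 0 = 61*π/2.
||u||_{H^1}^2 = (29*π/2) + (61*π/2) = 45*π.


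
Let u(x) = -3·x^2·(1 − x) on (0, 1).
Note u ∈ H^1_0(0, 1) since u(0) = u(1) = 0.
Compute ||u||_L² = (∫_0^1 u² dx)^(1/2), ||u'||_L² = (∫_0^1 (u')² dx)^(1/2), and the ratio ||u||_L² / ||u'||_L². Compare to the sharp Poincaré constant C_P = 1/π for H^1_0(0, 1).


||u||_L² / ||u'||_L² = sqrt(14)/14 < C_P = 1/π.

u(x) = -3·x^2·(1 − x), so u'(x) = 3*x*(3*x - 2).
u(x) = -3·x^2·(1 − x) vanishes at x = 0 and x = 1, so u ∈ H^1_0(0, 1). Differentiate via the product rule and integrate the resulting polynomials term by term.
  ∫_0^1 u² dx = ∫_0^1 (9*x^6 - 18*x^5 + 9*x^4) dx. Term by term:
    ∫_0^1 9*x^6 dx = 9/7;  ∫_0^1 -18*x^5 dx = -3;  ∫_0^1 9*x^4 dx = 9/5.
  Sum: 9/7 − 3 + 9/5 = 3/35.
  ∫_0^1 (u')² dx = ∫_0^1 (81*x^4 - 108*x^3 + 36*x^2) dx. Term by term:
    ∫_0^1 81*x^4 dx = 81/5;  ∫_0^1 -108*x^3 dx = -27;  ∫_0^1 36*x^2 dx = 12.
  Sum: 81/5 − 27 + 12 = 6/5.
∫_0^1 u² dx = 3/35, so ||u||_L² = sqrt(105)/35.
∫_0^1 (u')² dx = 6/5, so ||u'||_L² = sqrt(30)/5.
Ratio ||u||_L² / ||u'||_L² = sqrt(14)/14.
Sharp Poincaré constant on H^1_0(0, 1) is C_P = L/π = 1/π, achieved by sin(π·x).
A polynomial bump cannot attain the sharp Poincaré constant (only the first sine eigenfunction does), so the ratio is strictly less than C_P, consistent with ||u||_L² ≤ C_P ||u'||_L².


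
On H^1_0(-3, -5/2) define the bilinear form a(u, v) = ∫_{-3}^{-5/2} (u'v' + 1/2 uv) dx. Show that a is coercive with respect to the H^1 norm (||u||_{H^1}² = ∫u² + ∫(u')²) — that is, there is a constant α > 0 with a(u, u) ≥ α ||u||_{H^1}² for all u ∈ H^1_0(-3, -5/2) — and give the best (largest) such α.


α = (1 + 8*π^2)/(2*(1 + 4*π^2))

Coercivity of a(·,·) on H^1_0(-3, -5/2) means a(u, u) ≥ α ||u||_{H^1}² for every u ∈ H^1_0.
The interval has length L = 1/2, and Poincaré/coercivity depend only on L. Here a(u, u) = ∫(u')² + (1/2)·∫u².
Here 0 < c = 1/2 < 1. The condition a(u,u) ≥ α||u||_{H^1}² reads (1−α)∫(u')² ≥ (α−c)∫u². Any admissible α is ≤ 1 (rapidly oscillating u have ∫u²/∫(u')² → 0), and α = 1 would force 0 ≥ (1−c)∫u², impossible since c < 1; so 1−α > 0. By the sharp Poincaré inequality on H^1_0 of an interval of length L, ∫(u')² ≥ (π/L)²∫u² with equality for the first sine mode sin(π(x−x₀)/L) (x₀ the left endpoint), so the inequality holds for all u iff (1−α)(π/L)² ≥ α − c, i.e. α ≤ ((π/L)² + c)/((π/L)² + 1) = (1 + c(L/π)²)/(1 + (L/π)²). With (π/L)² = 4*π^2 and c = 1/2, the largest admissible constant is α = ((π/L)² + c)/((π/L)² + 1).
Simplifying, α = (1 + 8*π^2)/(2*(1 + 4*π^2)).


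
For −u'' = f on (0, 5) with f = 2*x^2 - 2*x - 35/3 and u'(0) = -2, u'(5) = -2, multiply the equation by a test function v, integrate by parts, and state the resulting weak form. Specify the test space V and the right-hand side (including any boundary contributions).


V = H^1(0, 5) (v unrestricted at boundary; u is determined up to an additive constant); weak form: ∫_0^5 u'v' dx = ∫_0^5 (2*x^2 - 2*x - 35/3) v dx − 2·v(5) + 2·v(0) for all v ∈ V.

Multiply both sides by a test function v and integrate from 0 to 5:
  ∫_0^5 −u''(x) v(x) dx = ∫_0^5 f(x) v(x) dx.
Integrate the LHS by parts once:
  ∫_0^5 −u'' v dx = −[u'(x) v(x)]_0^5 + ∫_0^5 u'(x) v'(x) dx.
Thus ∫_0^5 u'(x) v'(x) dx = ∫_0^5 f(x) v(x) dx + [u'(x) v(x)]_0^5.
Choose V so that boundary terms are either known or forced to vanish.
u has inhomogeneous Neumann u'(0) = -2, u'(5) = -2. [u' v]_0^5 = (-2)·v(5) − (-2)·v(0) = − 2·v(5) + 2·v(0). Take V = H^1(0, 5); boundary term becomes part of RHS.
Weak formulation: find u (satisfying any essential BC) such that ∫_0^5 u'(x) v'(x) dx = ∫_0^5 f v dx − 2·v(5) + 2·v(0) for all v ∈ V (Neumann data are natural BCs: they enter the RHS as boundary terms).
Substituting f(x) = 2*x^2 - 2*x - 35/3, the right-hand side is ∫_0^5 (2*x^2 - 2*x - 35/3) v dx − 2·v(5) + 2·v(0).
Compatibility check (pure Neumann): taking v ≡ 1 ∈ V gives 0 = ∫_0^5 f dx + (-2) − (-2), i.e. ∫_0^5 f dx must equal u'(0) − u'(5) = 0. Indeed ∫_0^5 (2*x^2 - 2*x - 35/3) dx = 0, so the data are compatible. The solution is then unique only up to an additive constant (fix it e.g. by requiring ∫_0^5 u dx = 0).


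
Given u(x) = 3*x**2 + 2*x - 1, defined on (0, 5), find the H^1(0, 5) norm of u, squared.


||u||_{H^1}^2 = 27575/3

The H^1 norm (squared) on an interval (0, L) is
  ||u||_{H^1}^2 = ∫_0^L u(x)^2 dx + ∫_0^L u'(x)^2 dx.
Compute u'(x) = 6*x + 2.
Then u(x)^2 = 9*x**4 + 12*x**3 - 2*x**2 - 4*x + 1 and u'(x)^2 = 36*x**2 + 24*x + 4.
Integrate each monomial from 0 to 5 using ∫_0^5 c·x^n dx = c·5^(n+1)/(n+1):
  ∫_0^5 u(x)^2 dx = ∫_0^5 (9*x^4 + 12*x^3 - 2*x^2 - 4*x + 1) dx. Term by term:
    ∫_0^5 9*x^4 dx = 5625;  ∫_0^5 12*x^3 dx = 1875;  ∫_0^5 -2*x^2 dx = -250/3;
    ∫_0^5 -4*x dx = -50;  ∫_0^5 1 dx = 5.
  Sum: 5625 + 1875 − 250/3 − 50 + 5 = 22115/3.
  ∫_0^5 u'(x)^2 dx = ∫_0^5 (36*x^2 + 24*x + 4) dx. Term by term:
    ∫_0^5 36*x^2 dx = 1500;  ∫_0^5 24*x dx = 300;  ∫_0^5 4 dx = 20.
  Sum: 1500 + 300 + 20 = 1820.
Adding: ||u||_{H^1}^2 = 22115/3 + 1820 = 27575/3.


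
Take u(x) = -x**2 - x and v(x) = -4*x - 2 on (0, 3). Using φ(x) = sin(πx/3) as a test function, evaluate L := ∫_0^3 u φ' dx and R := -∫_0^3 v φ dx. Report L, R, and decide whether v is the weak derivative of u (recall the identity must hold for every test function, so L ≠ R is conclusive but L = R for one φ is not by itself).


LHS = 24/π, RHS = 48/π. No, v is not the weak derivative of u.

u(x) = -x**2 - x, classical derivative u'(x) = -2*x - 1.
φ(x) = sin(πx/3), so φ'(x) = π*cos(π*x/3)/3.
Note φ(0) = φ(3) = 0, so the boundary term u·φ vanishes.
LHS = ∫_0^3 u(x) φ'(x) dx = ∫_0^3 (-π*x^2*cos(π*x/3)/3 - π*x*cos(π*x/3)/3) dx. Term by term:
  ∫_0^3 -π*x*cos(π*x/3)/3 dx = 6/π;  ∫_0^3 -π*x^2*cos(π*x/3)/3 dx = 18/π.
Sum: 6/π + 18/π = 24/π.
So LHS = 24/π.
∫_0^3 v(x) φ(x) dx = ∫_0^3 (-4*x*sin(π*x/3) - 2*sin(π*x/3)) dx. Term by term:
  ∫_0^3 -2*sin(π*x/3) dx = -12/π;  ∫_0^3 -4*x*sin(π*x/3) dx = -36/π.
Sum: -12/π − 36/π = -48/π.
So RHS = -∫_0^3 v(x) φ(x) dx = 48/π.
LHS − RHS = -24/π ≠ 0, so the identity fails.
(For a valid weak derivative the identity must hold for EVERY test function, in particular this one. The failure shows v is NOT the weak derivative of u.)
Correct weak derivative would be u'(x) = -2*x - 1.


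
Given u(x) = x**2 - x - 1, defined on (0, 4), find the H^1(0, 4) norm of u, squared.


||u||_{H^1}^2 = 664/5

The H^1 norm (squared) on an interval (0, L) is
  ||u||_{H^1}^2 = ∫_0^L u(x)^2 dx + ∫_0^L u'(x)^2 dx.
Compute u'(x) = 2*x - 1.
Then u(x)^2 = x**4 - 2*x**3 - x**2 + 2*x + 1 and u'(x)^2 = 4*x**2 - 4*x + 1.
Integrate each monomial from 0 to 4 using ∫_0^4 c·x^n dx = c·4^(n+1)/(n+1):
  ∫_0^4 u(x)^2 dx = ∫_0^4 (x^4 - 2*x^3 - x^2 + 2*x + 1) dx. Term by term:
    ∫_0^4 x^4 dx = 1024/5;  ∫_0^4 -2*x^3 dx = -128;  ∫_0^4 -x^2 dx = -64/3;
    ∫_0^4 2*x dx = 16;  ∫_0^4 1 dx = 4.
  Sum: 1024/5 − 128 − 64/3 + 16 + 4 = 1132/15.
  ∫_0^4 u'(x)^2 dx = ∫_0^4 (4*x^2 - 4*x + 1) dx. Term by term:
    ∫_0^4 4*x^2 dx = 256/3;  ∫_0^4 -4*x dx = -32;  ∫_0^4 1 dx = 4.
  Sum: 256/3 − 32 + 4 = 172/3.
Adding: ||u||_{H^1}^2 = 1132/15 + 172/3 = 664/5.


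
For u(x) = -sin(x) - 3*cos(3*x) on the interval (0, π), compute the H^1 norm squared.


||u||_{H^1(0,π)}^2 = 46*π

u'(x) = 9*sin(3*x) - cos(x).
Expand u² and (u')² and integrate term by term on (0, π), using: for integers n ≥ 1, ∫_0^π sin²(nx) dx = ∫_0^π cos²(nx) dx = π/2; for n ≠ n', ∫_0^π sin(nx)sin(n'x) dx = ∫_0^π cos(nx)cos(n'x) dx = 0; and by product-to-sum, ∫_0^π sin(nx)cos(n'x) dx = ½∫_0^π [sin((n+n')x) + sin((n−n')x)] dx, which is 0 when n+n' is even and 2n/(n²−n'²) when n+n' is odd (it need not vanish on (0, π)).
  u² squared terms: (-1)²·∫sin(x)² dx = 1·π/2 = π/2;  (-3)²·∫cos(3x)² dx = 9·π/2 = 9*π/2.
  u² cross terms: 2·(-1)·(-3)·∫sin(x)·cos(3x) dx = 6·(0) = 0.
  So ∫_0^π u² dx = π/2 + 9*π/2 + 0 = 5*π.
  (u')² squared terms: (-1)²·∫cos(x)² dx = 1·π/2 = π/2;  (9)²·∫sin(3x)² dx = 81·π/2 = 81*π/2.
  (u')² cross terms: 2·(-1)·(9)·∫cos(x)·sin(3x) dx = -18·(0) = 0.
  So ∫_0^π (u')² dx = π/2 + 81*π/2 + 0 = 41*π.
||u||_{H^1}^2 = (5*π) + (41*π) = 46*π.


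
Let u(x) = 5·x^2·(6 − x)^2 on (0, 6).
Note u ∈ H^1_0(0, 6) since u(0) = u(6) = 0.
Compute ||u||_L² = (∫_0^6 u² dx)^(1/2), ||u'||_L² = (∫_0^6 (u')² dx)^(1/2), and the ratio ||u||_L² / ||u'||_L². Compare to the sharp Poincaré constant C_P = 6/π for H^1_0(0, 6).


||u||_L² / ||u'||_L² = sqrt(3) < C_P = 6/π.

u(x) = 5·x^2·(6 − x)^2, so u'(x) = 20*x*(x - 6)*(x - 3).
u(x) = 5·x^2·(6 − x)^2 vanishes at x = 0 and x = 6, so u ∈ H^1_0(0, 6). Differentiate via the product rule and integrate the resulting polynomials term by term.
  ∫_0^6 u² dx = ∫_0^6 (25*x^8 - 600*x^7 + 5400*x^6 - 21600*x^5 + 32400*x^4) dx. Term by term:
    ∫_0^6 25*x^8 dx = 27993600;  ∫_0^6 -600*x^7 dx = -125971200;  ∫_0^6 5400*x^6 dx = 1511654400/7;
    ∫_0^6 -21600*x^5 dx = -167961600;  ∫_0^6 32400*x^4 dx = 50388480.
  Sum: 27993600 − 125971200 + 1511654400/7 − 167961600 + 50388480 = 2799360/7.
  ∫_0^6 (u')² dx = ∫_0^6 (400*x^6 - 7200*x^5 + 46800*x^4 - 129600*x^3 + 129600*x^2) dx. Term by term:
    ∫_0^6 400*x^6 dx = 111974400/7;  ∫_0^6 -7200*x^5 dx = -55987200;  ∫_0^6 46800*x^4 dx = 72783360;
    ∫_0^6 -129600*x^3 dx = -41990400;  ∫_0^6 129600*x^2 dx = 9331200.
  Sum: 111974400/7 − 55987200 + 72783360 − 41990400 + 9331200 = 933120/7.
∫_0^6 u² dx = 2799360/7, so ||u||_L² = 432*sqrt(105)/7.
∫_0^6 (u')² dx = 933120/7, so ||u'||_L² = 432*sqrt(35)/7.
Ratio ||u||_L² / ||u'||_L² = sqrt(3).
Sharp Poincaré constant on H^1_0(0, 6) is C_P = L/π = 6/π, achieved by sin(π/6·x).
A polynomial bump cannot attain the sharp Poincaré constant (only the first sine eigenfunction does), so the ratio is strictly less than C_P, consistent with ||u||_L² ≤ C_P ||u'||_L².


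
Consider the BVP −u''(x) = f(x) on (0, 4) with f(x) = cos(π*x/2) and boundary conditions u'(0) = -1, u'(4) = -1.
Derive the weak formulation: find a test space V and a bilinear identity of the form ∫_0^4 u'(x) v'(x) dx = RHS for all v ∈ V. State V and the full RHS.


V = H^1(0, 4) (v unrestricted at boundary; u is determined up to an additive constant); weak form: ∫_0^4 u'v' dx = ∫_0^4 (cos(π*x/2)) v dx − v(4) + v(0) for all v ∈ V.

Multiply both sides by a test function v and integrate from 0 to 4:
  ∫_0^4 −u''(x) v(x) dx = ∫_0^4 f(x) v(x) dx.
Integrate the LHS by parts once:
  ∫_0^4 −u'' v dx = −[u'(x) v(x)]_0^4 + ∫_0^4 u'(x) v'(x) dx.
Thus ∫_0^4 u'(x) v'(x) dx = ∫_0^4 f(x) v(x) dx + [u'(x) v(x)]_0^4.
Choose V so that boundary terms are either known or forced to vanish.
u has inhomogeneous Neumann u'(0) = -1, u'(4) = -1. [u' v]_0^4 = (-1)·v(4) − (-1)·v(0) = − v(4) + v(0). Take V = H^1(0, 4); boundary term becomes part of RHS.
Weak formulation: find u (satisfying any essential BC) such that ∫_0^4 u'(x) v'(x) dx = ∫_0^4 f v dx − v(4) + v(0) for all v ∈ V (Neumann data are natural BCs: they enter the RHS as boundary terms).
Substituting f(x) = cos(π*x/2), the right-hand side is ∫_0^4 (cos(π*x/2)) v dx − v(4) + v(0).
Compatibility check (pure Neumann): taking v ≡ 1 ∈ V gives 0 = ∫_0^4 f dx + (-1) − (-1), i.e. ∫_0^4 f dx must equal u'(0) − u'(4) = 0. Indeed ∫_0^4 (cos(π*x/2)) dx = 0, so the data are compatible. The solution is then unique only up to an additive constant (fix it e.g. by requiring ∫_0^4 u dx = 0).


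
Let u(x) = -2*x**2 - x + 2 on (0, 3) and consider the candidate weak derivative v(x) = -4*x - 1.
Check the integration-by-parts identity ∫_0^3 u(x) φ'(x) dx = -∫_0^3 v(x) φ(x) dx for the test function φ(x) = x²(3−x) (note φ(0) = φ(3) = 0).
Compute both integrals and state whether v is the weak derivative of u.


LHS = 1107/20, RHS = 1107/20. Yes, v = u' weakly.

u(x) = -2*x**2 - x + 2, classical derivative u'(x) = -4*x - 1.
φ(x) = x²(3−x), so φ'(x) = 3*x*(2 - x).
Note φ(0) = φ(3) = 0, so the boundary term u·φ vanishes.
LHS = ∫_0^3 u(x) φ'(x) dx = ∫_0^3 (6*x^4 - 9*x^3 - 12*x^2 + 12*x) dx. Term by term:
  ∫_0^3 6*x^4 dx = 1458/5;  ∫_0^3 -9*x^3 dx = -729/4;  ∫_0^3 -12*x^2 dx = -108;
  ∫_0^3 12*x dx = 54.
Sum: 1458/5 − 729/4 − 108 + 54 = 1107/20.
So LHS = 1107/20.
∫_0^3 v(x) φ(x) dx = ∫_0^3 (4*x^4 - 11*x^3 - 3*x^2) dx. Term by term:
  ∫_0^3 4*x^4 dx = 972/5;  ∫_0^3 -11*x^3 dx = -891/4;  ∫_0^3 -3*x^2 dx = -27.
Sum: 972/5 − 891/4 − 27 = -1107/20.
So RHS = -∫_0^3 v(x) φ(x) dx = 1107/20.
LHS = RHS, so the identity holds for this test φ.
Moreover u is smooth here and v(x) = u'(x) = -4*x - 1 pointwise, so the identity holds for every test function. Hence v is the weak derivative of u.


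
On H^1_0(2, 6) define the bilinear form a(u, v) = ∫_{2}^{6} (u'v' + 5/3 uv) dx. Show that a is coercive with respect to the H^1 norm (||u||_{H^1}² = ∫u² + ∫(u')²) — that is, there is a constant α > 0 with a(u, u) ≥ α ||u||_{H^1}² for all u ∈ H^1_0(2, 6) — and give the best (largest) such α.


α = 1

Coercivity of a(·,·) on H^1_0(2, 6) means a(u, u) ≥ α ||u||_{H^1}² for every u ∈ H^1_0.
The interval has length L = 4, and Poincaré/coercivity depend only on L. Here a(u, u) = ∫(u')² + (5/3)·∫u².
Here c = 5/3 ≥ 1, so a(u,u) = ∫(u')² + c∫u² ≥ ∫(u')² + ∫u² = ||u||_{H^1}², i.e. α = 1 works. No larger α is possible: a(u,u) ≥ α||u||_{H^1}² means (1−α)∫(u')² ≥ (α−c)∫u², and for the modes u_n = sin(nπ(x−x₀)/L) (x₀ the left endpoint) one has ∫u_n²/∫(u_n')² = (L/(nπ))² → 0, so a(u_n,u_n)/||u_n||_{H^1}² → 1. Hence the optimal constant is α = 1.
Therefore α = 1.
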